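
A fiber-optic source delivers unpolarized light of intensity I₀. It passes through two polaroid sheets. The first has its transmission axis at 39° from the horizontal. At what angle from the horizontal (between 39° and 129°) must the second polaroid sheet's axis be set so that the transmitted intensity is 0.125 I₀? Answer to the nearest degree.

θ ≈ 99°

Unpolarized light through the first polarizer → I₁ = ½ I₀, now polarized at 39°.
Need I₂/I₀ = 0.125, so cos²(θ − 39°) = 0.125 / 0.5 = 0.25.
θ − 39° = arccos(√0.25) = 60.0°, giving θ ≈ 39 + 60.0 = 99.0°.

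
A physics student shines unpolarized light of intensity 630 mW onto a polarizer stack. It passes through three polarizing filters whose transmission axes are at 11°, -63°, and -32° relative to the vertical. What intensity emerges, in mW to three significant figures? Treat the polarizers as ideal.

I ≈ 17.6 mW

Unpolarized light through the first polarizer → I₁ = 630 mW/2 = 315 mW, polarized at 11°.
I₂ = I₁ · cos²(74°) = 315 · 0.07598 = 23.93 mW.
I₃ = I₂ · cos²(31°) = 23.93 · 0.7347 = 17.58 mW.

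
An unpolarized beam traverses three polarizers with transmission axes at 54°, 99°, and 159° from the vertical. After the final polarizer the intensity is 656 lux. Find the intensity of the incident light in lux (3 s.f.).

Unpolarized light through the first polarizer → I₁ = ½ I₀, now polarized at 54°.
I₂ = I₁ cos²(99° − 54°) = 0.5 I₀ · cos²(45°) = 0.25 I₀.
I₃ = I₂ cos²(159° − 99°) = 0.25 I₀ · cos²(60°) = 0.0625 I₀.
So 656 lux = 0.0625 I₀, giving I₀ = 656/0.0625 = 1.05e+04 lux.

I₀ ≈ 1.05e4 lux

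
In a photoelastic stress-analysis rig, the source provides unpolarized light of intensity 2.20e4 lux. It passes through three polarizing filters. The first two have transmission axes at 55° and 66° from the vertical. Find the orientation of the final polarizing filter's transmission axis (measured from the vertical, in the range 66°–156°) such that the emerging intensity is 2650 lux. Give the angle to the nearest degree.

θ ≈ 126°

Unpolarized light through the first polarizer → I₁ = ½ I₀, now polarized at 55°.
I₂ = I₁ cos²(66° − 55°) = 0.5 I₀ · cos²(11°) = 0.4818 I₀.
Target fraction: 2650 / 2.20e4 lux = 0.1205 of I₀.
Need I₃/I₀ = 0.1205, so cos²(θ − 66°) = 0.1205 / 0.4818 = 0.25.
θ − 66° = arccos(√0.25) = 60.0°, giving θ ≈ 66 + 60.0 = 126.0°.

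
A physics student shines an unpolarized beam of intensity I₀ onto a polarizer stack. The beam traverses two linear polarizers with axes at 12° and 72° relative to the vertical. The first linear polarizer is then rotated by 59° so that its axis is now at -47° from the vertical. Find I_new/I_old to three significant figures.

I_new/I_old ≈ 0.940

Before rotation:
Unpolarized light through the first polarizer → I₁ = ½ I₀, now polarized at 12°.
I₂ = I₁ cos²(72° − 12°) = 0.5 I₀ · cos²(60°) = 0.125 I₀.
After rotation:
Unpolarized light through the first polarizer → I₁ = ½ I₀, now polarized at -47°.
Angle between axes 1 and 2: 61°. I₂ = 0.5 I₀ · cos²(61°) = 0.1175 I₀.
Ratio = 0.1175 / 0.125 = 0.9402.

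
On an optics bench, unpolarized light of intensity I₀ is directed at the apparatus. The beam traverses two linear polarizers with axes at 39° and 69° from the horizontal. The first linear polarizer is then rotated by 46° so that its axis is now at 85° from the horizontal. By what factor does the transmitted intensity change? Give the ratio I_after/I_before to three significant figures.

I_new/I_old ≈ 1.23

Before rotation:
Unpolarized light through the first polarizer → I₁ = ½ I₀, now polarized at 39°.
I₂ = I₁ cos²(69° − 39°) = 0.5 I₀ · cos²(30°) = 0.375 I₀.
After rotation:
Unpolarized light through the first polarizer → I₁ = ½ I₀, now polarized at 85°.
I₂ = I₁ cos²(69° − 85°) = 0.5 I₀ · cos²(16°) = 0.462 I₀.
Ratio = 0.462 / 0.375 = 1.232.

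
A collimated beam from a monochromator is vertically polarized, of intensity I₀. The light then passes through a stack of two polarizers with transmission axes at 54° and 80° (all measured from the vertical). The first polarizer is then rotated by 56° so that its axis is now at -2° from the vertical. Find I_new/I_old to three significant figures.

Before rotation:
I₁ = I₀ cos²(54° − 0°) = I₀ cos²(54°) = 0.3455 I₀.
I₂ = I₁ cos²(80° − 54°) = 0.3455 I₀ · cos²(26°) = 0.2791 I₀.
After rotation:
I₁ = I₀ cos²(-2° − 0°) = I₀ cos²(2°) = 0.9988 I₀.
I₂ = I₁ cos²(80° + 2°) = 0.9988 I₀ · cos²(82°) = 0.01935 I₀.
Ratio = 0.01935 / 0.2791 = 0.06931.

I_new/I_old ≈ 0.0693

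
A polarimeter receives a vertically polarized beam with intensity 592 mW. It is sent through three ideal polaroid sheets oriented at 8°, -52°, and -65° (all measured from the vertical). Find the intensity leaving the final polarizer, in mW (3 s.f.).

I ≈ 138 mW

By Malus's law, I₁ = 592 mW · cos²(8°) = 580.5 mW.
I₂ = I₁ · cos²(60°) = 580.5 · 0.25 = 145.1 mW.
I₃ = I₂ · cos²(13°) = 145.1 · 0.9494 = 137.8 mW.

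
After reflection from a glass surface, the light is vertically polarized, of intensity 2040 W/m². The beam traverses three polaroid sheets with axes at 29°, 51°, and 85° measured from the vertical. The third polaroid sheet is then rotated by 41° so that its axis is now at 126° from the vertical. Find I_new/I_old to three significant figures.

I_new/I_old ≈ 0.0975

Before rotation:
By Malus's law, I₁ = I₀ cos²(29° − 0°) = I₀ cos²(29°) = 0.765 I₀.
I₂ = I₁ cos²(51° − 29°) = 0.765 I₀ · cos²(22°) = 0.6576 I₀.
I₃ = I₂ cos²(85° − 51°) = 0.6576 I₀ · cos²(34°) = 0.452 I₀.
After rotation:
I₁ = I₀ cos²(29° − 0°) = I₀ cos²(29°) = 0.765 I₀.
I₂ = I₁ cos²(51° − 29°) = 0.765 I₀ · cos²(22°) = 0.6576 I₀.
I₃ = I₂ cos²(126° − 51°) = 0.6576 I₀ · cos²(75°) = 0.04405 I₀.
Ratio = 0.04405 / 0.452 = 0.09746.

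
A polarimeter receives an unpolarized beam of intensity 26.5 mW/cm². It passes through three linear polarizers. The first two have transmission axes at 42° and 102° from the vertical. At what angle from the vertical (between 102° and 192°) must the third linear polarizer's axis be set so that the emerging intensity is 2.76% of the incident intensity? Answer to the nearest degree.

Unpolarized light through the first polarizer → I₁ = ½ I₀, now polarized at 42°.
I₂ = I₁ cos²(102° − 42°) = 0.5 I₀ · cos²(60°) = 0.125 I₀.
Need I₃/I₀ = 0.0276, so cos²(θ − 102°) = 0.0276 / 0.125 = 0.2208.
θ − 102° = arccos(√0.2208) = 62.0°, giving θ ≈ 102 + 62.0 = 164.0°.

θ ≈ 164°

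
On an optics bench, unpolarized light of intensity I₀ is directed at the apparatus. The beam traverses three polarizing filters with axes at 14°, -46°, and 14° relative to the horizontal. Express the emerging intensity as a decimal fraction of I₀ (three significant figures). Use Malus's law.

Unpolarized light through the first polarizer → I₁ = ½ I₀, now polarized at 14°.
I₂ = I₁ cos²(-46° − 14°) = 0.5 I₀ · cos²(60°) = 0.125 I₀.
I₃ = I₂ cos²(14° + 46°) = 0.125 I₀ · cos²(60°) = 0.03125 I₀.
Transmitted fraction = 0.03125.

≈ 0.0313 I₀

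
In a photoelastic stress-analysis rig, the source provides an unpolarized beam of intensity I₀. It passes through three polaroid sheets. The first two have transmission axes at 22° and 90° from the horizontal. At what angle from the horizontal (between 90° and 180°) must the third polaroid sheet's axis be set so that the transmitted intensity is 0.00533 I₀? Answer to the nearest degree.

θ ≈ 164°

Unpolarized light through the first polarizer → I₁ = ½ I₀, now polarized at 22°.
I₂ = I₁ cos²(90° − 22°) = 0.5 I₀ · cos²(68°) = 0.07017 I₀.
Need I₃/I₀ = 0.00533, so cos²(θ − 90°) = 0.00533 / 0.07017 = 0.07596.
θ − 90° = arccos(√0.07596) = 74.0°, giving θ ≈ 90 + 74.0 = 164.0°.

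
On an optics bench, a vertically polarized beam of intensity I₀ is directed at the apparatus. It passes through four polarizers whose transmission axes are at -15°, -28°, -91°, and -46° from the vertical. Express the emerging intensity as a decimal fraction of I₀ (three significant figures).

≈ 0.0913 I₀

I₁ = I₀ cos²(-15° − 0°) = I₀ cos²(15°) = 0.933 I₀.
I₂ = I₁ cos²(-28° + 15°) = 0.933 I₀ · cos²(13°) = 0.8858 I₀.
I₃ = I₂ cos²(-91° + 28°) = 0.8858 I₀ · cos²(63°) = 0.1826 I₀.
I₄ = I₃ cos²(-46° + 91°) = 0.1826 I₀ · cos²(45°) = 0.09128 I₀.
Transmitted fraction = 0.09128.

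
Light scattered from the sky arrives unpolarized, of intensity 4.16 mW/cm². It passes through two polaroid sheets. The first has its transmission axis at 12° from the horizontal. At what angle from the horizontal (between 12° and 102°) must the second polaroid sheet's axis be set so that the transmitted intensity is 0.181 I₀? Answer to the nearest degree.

Unpolarized light through the first polarizer → I₁ = ½ I₀, now polarized at 12°.
Need I₂/I₀ = 0.181, so cos²(θ − 12°) = 0.181 / 0.5 = 0.362.
θ − 12° = arccos(√0.362) = 53.0°, giving θ ≈ 12 + 53.0 = 65.0°.

θ ≈ 65°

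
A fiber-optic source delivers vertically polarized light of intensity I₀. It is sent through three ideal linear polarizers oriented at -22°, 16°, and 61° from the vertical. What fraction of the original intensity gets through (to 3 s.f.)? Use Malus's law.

By Malus's law, I₁ = I₀ cos²(-22° − 0°) = I₀ cos²(22°) = 0.8597 I₀.
I₂ = I₁ cos²(16° + 22°) = 0.8597 I₀ · cos²(38°) = 0.5338 I₀.
I₃ = I₂ cos²(61° − 16°) = 0.5338 I₀ · cos²(45°) = 0.2669 I₀.
Transmitted fraction = 0.2669.

≈ 0.267 I₀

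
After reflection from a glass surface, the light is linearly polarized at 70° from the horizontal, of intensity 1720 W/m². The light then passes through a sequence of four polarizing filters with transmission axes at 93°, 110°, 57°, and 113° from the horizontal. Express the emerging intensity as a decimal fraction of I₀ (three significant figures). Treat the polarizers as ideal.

I/I₀ ≈ 0.0878

I₁ = 1720 W/m² · cos²(23°) = 1457 W/m².
I₂ = I₁ · cos²(17°) = 1457 · 0.9145 = 1333 W/m².
I₃ = I₂ · cos²(53°) = 1333 · 0.3622 = 482.7 W/m².
I₄ = I₃ · cos²(56°) = 482.7 · 0.3127 = 150.9 W/m².
Transmitted fraction = 0.08776.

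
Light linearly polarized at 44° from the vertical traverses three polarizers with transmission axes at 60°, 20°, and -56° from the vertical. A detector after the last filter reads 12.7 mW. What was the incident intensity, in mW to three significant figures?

I₀ ≈ 400 mW

I₁ = I₀ cos²(60° − 44°) = I₀ cos²(16°) = 0.924 I₀.
I₂ = I₁ cos²(20° − 60°) = 0.924 I₀ · cos²(40°) = 0.5422 I₀.
I₃ = I₂ cos²(-56° − 20°) = 0.5422 I₀ · cos²(76°) = 0.03174 I₀.
So 12.7 mW = 0.03174 I₀, giving I₀ = 12.7/0.03174 = 400.2 mW.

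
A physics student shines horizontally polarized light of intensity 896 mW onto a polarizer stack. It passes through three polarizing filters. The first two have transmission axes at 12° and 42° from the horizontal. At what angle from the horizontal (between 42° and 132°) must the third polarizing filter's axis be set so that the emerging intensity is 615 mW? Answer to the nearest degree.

I₁ = I₀ cos²(12° − 0°) = I₀ cos²(12°) = 0.9568 I₀.
I₂ = I₁ cos²(42° − 12°) = 0.9568 I₀ · cos²(30°) = 0.7176 I₀.
Target fraction: 615 / 896 mW = 0.6864 of I₀.
Need I₃/I₀ = 0.6864, so cos²(θ − 42°) = 0.6864 / 0.7176 = 0.9565.
θ − 42° = arccos(√0.9565) = 12.0°, giving θ ≈ 42 + 12.0 = 54.0°.

θ ≈ 54°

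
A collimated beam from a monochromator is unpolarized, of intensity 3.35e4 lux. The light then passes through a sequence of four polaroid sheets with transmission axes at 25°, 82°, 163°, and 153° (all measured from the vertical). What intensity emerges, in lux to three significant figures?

I ≈ 118 lux

Unpolarized light through the first polarizer → I₁ = 3.35e4 lux/2 = 1.675e+04 lux, polarized at 25°.
I₂ = I₁ · cos²(57°) = 1.675e+04 · 0.2966 = 4969 lux.
I₃ = I₂ · cos²(81°) = 4969 · 0.02447 = 121.6 lux.
I₄ = I₃ · cos²(10°) = 121.6 · 0.9698 = 117.9 lux.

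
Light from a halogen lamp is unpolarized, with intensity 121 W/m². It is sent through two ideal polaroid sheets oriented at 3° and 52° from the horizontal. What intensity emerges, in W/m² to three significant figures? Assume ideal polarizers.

Unpolarized light through the first polarizer → I₁ = 121 W/m²/2 = 60.5 W/m², polarized at 3°.
I₂ = I₁ · cos²(49°) = 60.5 · 0.4304 = 26.04 W/m².

I ≈ 26.0 W/m²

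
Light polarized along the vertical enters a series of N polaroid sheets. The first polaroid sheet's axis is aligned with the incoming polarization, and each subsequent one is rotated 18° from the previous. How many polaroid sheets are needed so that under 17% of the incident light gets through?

First polarizer is aligned with the polarization: full transmission.
Each further stage multiplies by cos²(18°) = 0.9045.
After N polarizers: T = 0.9045^(N−1). Require T < 0.17 ⇒ N−1 > ln(0.17)/ln(0.9045) = 17.66, so N−1 ≥ 18 and N = 19.
Check: N=19 gives T = 0.1642 < 0.17; N=18 gives T = 0.1816.

N = 19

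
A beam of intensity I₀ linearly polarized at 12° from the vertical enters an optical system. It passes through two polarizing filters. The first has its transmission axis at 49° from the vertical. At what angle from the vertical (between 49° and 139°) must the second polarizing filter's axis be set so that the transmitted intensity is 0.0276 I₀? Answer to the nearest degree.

θ ≈ 127°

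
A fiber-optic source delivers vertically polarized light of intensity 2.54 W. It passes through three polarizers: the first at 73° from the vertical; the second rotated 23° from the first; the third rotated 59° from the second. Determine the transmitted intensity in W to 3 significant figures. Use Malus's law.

By Malus's law, I₁ = 2.54 W · cos²(73°) = 0.2171 W.
I₂ = I₁ · cos²(23°) = 0.2171 · 0.8473 = 0.184 W.
I₃ = I₂ · cos²(59°) = 0.184 · 0.2653 = 0.0488 W.

I ≈ 0.0488 W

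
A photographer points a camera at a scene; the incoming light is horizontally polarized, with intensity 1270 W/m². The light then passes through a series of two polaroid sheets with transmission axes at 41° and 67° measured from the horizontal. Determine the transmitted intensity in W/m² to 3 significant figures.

I₁ = 1270 W/m² · cos²(41°) = 723.4 W/m².
I₂ = I₁ · cos²(26°) = 723.4 · 0.8078 = 584.4 W/m².

I ≈ 584 W/m²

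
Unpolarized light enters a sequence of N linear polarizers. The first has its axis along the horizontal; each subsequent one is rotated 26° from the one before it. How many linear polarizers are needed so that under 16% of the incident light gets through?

N = 7

First polarizer halves the unpolarized light: factor 1/2.
Each further stage multiplies by cos²(26°) = 0.8078.
After N polarizers: T = 0.5·0.8078^(N−1). Require T < 0.16 ⇒ N−1 > ln(0.16/0.5)/ln(0.8078) = 5.34, so N−1 ≥ 6 and N = 7.
Check: N=7 gives T = 0.139 < 0.16; N=6 gives T = 0.172.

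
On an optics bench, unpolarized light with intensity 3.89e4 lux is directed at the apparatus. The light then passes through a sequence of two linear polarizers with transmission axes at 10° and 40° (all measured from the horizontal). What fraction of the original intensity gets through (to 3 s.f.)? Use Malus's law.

I/I₀ ≈ 0.375

Unpolarized light through the first polarizer → I₁ = 3.89e4 lux/2 = 1.945e+04 lux, polarized at 10°.
I₂ = I₁ · cos²(30°) = 1.945e+04 · 0.75 = 1.459e+04 lux.
Transmitted fraction = 0.375.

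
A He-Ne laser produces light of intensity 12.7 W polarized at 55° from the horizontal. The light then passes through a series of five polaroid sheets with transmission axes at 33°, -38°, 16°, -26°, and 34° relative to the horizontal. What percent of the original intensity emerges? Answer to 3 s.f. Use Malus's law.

By Malus's law, I₁ = 12.7 W · cos²(22°) = 10.92 W.
I₂ = I₁ · cos²(71°) = 10.92 · 0.106 = 1.157 W.
I₃ = I₂ · cos²(54°) = 1.157 · 0.3455 = 0.3998 W.
I₄ = I₃ · cos²(42°) = 0.3998 · 0.5523 = 0.2208 W.
I₅ = I₄ · cos²(60°) = 0.2208 · 0.25 = 0.0552 W.
That is 0.4347% of the incident intensity.

≈ 0.435%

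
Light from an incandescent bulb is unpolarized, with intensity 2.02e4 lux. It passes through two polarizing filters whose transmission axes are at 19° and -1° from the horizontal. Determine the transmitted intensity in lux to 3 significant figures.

I ≈ 8920 lux

Unpolarized light through the first polarizer → I₁ = 2.02e4 lux/2 = 1.01e+04 lux, polarized at 19°.
I₂ = I₁ · cos²(20°) = 1.01e+04 · 0.883 = 8919 lux.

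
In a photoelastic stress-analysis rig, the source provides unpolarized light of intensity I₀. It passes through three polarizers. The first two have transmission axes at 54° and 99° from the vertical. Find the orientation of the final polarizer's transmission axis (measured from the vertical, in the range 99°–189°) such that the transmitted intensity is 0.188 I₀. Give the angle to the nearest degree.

Unpolarized light through the first polarizer → I₁ = ½ I₀, now polarized at 54°.
I₂ = I₁ cos²(99° − 54°) = 0.5 I₀ · cos²(45°) = 0.25 I₀.
Need I₃/I₀ = 0.188, so cos²(θ − 99°) = 0.188 / 0.25 = 0.752.
θ − 99° = arccos(√0.752) = 29.9°, giving θ ≈ 99 + 29.9 = 128.9°.

θ ≈ 129°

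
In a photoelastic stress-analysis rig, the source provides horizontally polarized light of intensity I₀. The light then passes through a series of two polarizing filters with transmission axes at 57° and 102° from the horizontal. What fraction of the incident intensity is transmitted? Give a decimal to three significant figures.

I₁ = I₀ cos²(57° − 0°) = I₀ cos²(57°) = 0.2966 I₀.
I₂ = I₁ cos²(102° − 57°) = 0.2966 I₀ · cos²(45°) = 0.1483 I₀.
Transmitted fraction = 0.1483.

≈ 0.148 I₀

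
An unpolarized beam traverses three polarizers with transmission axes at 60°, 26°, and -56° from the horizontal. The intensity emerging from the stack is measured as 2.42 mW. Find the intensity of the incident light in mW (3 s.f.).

Unpolarized light through the first polarizer → I₁ = ½ I₀, now polarized at 60°.
I₂ = I₁ cos²(26° − 60°) = 0.5 I₀ · cos²(34°) = 0.3437 I₀.
I₃ = I₂ cos²(-56° − 26°) = 0.3437 I₀ · cos²(82°) = 0.006656 I₀.
So 2.42 mW = 0.006656 I₀, giving I₀ = 2.42/0.006656 = 363.6 mW.

I₀ ≈ 364 mW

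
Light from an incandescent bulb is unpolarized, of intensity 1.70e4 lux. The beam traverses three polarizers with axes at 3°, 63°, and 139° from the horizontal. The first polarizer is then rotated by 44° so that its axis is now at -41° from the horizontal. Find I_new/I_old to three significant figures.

Before rotation:
Unpolarized light through the first polarizer → I₁ = ½ I₀, now polarized at 3°.
I₂ = I₁ cos²(63° − 3°) = 0.5 I₀ · cos²(60°) = 0.125 I₀.
I₃ = I₂ cos²(139° − 63°) = 0.125 I₀ · cos²(76°) = 0.007316 I₀.
After rotation:
Unpolarized light through the first polarizer → I₁ = ½ I₀, now polarized at -41°.
Angle between axes 1 and 2: 76°. I₂ = 0.5 I₀ · cos²(76°) = 0.02926 I₀.
I₃ = I₂ cos²(139° − 63°) = 0.02926 I₀ · cos²(76°) = 0.001713 I₀.
Ratio = 0.001713 / 0.007316 = 0.2341.

I_new/I_old ≈ 0.234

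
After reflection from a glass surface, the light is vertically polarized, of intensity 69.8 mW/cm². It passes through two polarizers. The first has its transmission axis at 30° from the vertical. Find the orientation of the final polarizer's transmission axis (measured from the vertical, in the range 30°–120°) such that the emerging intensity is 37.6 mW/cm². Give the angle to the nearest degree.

θ ≈ 62°

I₁ = I₀ cos²(30° − 0°) = I₀ cos²(30°) = 0.75 I₀.
Target fraction: 37.6 / 69.8 mW/cm² = 0.5387 of I₀.
Need I₂/I₀ = 0.5387, so cos²(θ − 30°) = 0.5387 / 0.75 = 0.7182.
θ − 30° = arccos(√0.7182) = 32.1°, giving θ ≈ 30 + 32.1 = 62.1°.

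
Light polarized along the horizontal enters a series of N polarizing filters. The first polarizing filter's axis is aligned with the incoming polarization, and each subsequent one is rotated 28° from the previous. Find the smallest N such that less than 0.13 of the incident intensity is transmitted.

N = 10

First polarizer is aligned with the polarization: full transmission.
Each further stage multiplies by cos²(28°) = 0.7796.
After N polarizers: T = 0.7796^(N−1). Require T < 0.13 ⇒ N−1 > ln(0.13)/ln(0.7796) = 8.19, so N−1 ≥ 9 and N = 10.
Check: N=10 gives T = 0.1064 < 0.13; N=9 gives T = 0.1364.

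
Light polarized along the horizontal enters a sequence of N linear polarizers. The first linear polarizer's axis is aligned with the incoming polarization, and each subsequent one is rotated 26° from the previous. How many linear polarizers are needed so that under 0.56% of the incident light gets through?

N = 26

First polarizer is aligned with the polarization: full transmission.
Each further stage multiplies by cos²(26°) = 0.8078.
After N polarizers: T = 0.8078^(N−1). Require T < 0.0056 ⇒ N−1 > ln(0.0056)/ln(0.8078) = 24.30, so N−1 ≥ 25 and N = 26.
Check: N=26 gives T = 0.00482 < 0.0056; N=25 gives T = 0.005966.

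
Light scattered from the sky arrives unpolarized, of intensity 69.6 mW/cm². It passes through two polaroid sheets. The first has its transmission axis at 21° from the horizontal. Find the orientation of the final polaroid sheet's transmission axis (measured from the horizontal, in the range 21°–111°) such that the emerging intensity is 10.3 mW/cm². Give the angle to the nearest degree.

θ ≈ 78°

Unpolarized light through the first polarizer → I₁ = ½ I₀, now polarized at 21°.
Target fraction: 10.3 / 69.6 mW/cm² = 0.148 of I₀.
Need I₂/I₀ = 0.148, so cos²(θ − 21°) = 0.148 / 0.5 = 0.296.
θ − 21° = arccos(√0.296) = 57.0°, giving θ ≈ 21 + 57.0 = 78.0°.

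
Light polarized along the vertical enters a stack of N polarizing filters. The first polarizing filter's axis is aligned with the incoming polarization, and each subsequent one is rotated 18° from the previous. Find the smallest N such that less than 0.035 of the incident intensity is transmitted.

N = 35

First polarizer is aligned with the polarization: full transmission.
Each further stage multiplies by cos²(18°) = 0.9045.
After N polarizers: T = 0.9045^(N−1). Require T < 0.035 ⇒ N−1 > ln(0.035)/ln(0.9045) = 33.40, so N−1 ≥ 34 and N = 35.
Check: N=35 gives T = 0.03296 < 0.035; N=34 gives T = 0.03644.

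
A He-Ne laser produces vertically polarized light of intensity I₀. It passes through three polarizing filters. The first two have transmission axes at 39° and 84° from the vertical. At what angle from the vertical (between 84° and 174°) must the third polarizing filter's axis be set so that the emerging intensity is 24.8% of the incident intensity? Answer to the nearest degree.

θ ≈ 109°

By Malus's law, I₁ = I₀ cos²(39° − 0°) = I₀ cos²(39°) = 0.604 I₀.
I₂ = I₁ cos²(84° − 39°) = 0.604 I₀ · cos²(45°) = 0.302 I₀.
Need I₃/I₀ = 0.248, so cos²(θ − 84°) = 0.248 / 0.302 = 0.8213.
θ − 84° = arccos(√0.8213) = 25.0°, giving θ ≈ 84 + 25.0 = 109.0°.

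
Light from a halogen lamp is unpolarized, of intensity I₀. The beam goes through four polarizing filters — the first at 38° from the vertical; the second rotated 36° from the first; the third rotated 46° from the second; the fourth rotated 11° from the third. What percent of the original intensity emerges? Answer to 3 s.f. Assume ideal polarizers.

≈ 15.2%

Unpolarized light through the first polarizer → I₁ = ½ I₀, now polarized at 38°.
I₂ = I₁ cos²(36°) = 0.5 · 0.6545 I₀ = 0.3273 I₀.
I₃ = I₂ cos²(46°) = 0.3273 · 0.4826 I₀ = 0.1579 I₀.
I₄ = I₃ cos²(11°) = 0.1579 · 0.9636 I₀ = 0.1522 I₀.
That is 15.22% of the incident intensity.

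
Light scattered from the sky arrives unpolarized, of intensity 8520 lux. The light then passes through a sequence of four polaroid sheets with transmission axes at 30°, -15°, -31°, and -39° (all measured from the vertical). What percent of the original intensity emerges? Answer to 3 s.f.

≈ 22.7%

Unpolarized light through the first polarizer → I₁ = 8520 lux/2 = 4260 lux, polarized at 30°.
I₂ = I₁ · cos²(45°) = 4260 · 0.5 = 2130 lux.
I₃ = I₂ · cos²(16°) = 2130 · 0.924 = 1968 lux.
I₄ = I₃ · cos²(8°) = 1968 · 0.9806 = 1930 lux.
That is 22.65% of the incident intensity.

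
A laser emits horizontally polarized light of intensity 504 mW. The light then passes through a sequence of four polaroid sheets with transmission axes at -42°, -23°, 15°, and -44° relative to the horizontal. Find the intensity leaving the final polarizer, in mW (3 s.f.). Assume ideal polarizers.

I ≈ 41.0 mW

I₁ = 504 mW · cos²(42°) = 278.3 mW.
I₂ = I₁ · cos²(19°) = 278.3 · 0.894 = 248.8 mW.
I₃ = I₂ · cos²(38°) = 248.8 · 0.621 = 154.5 mW.
I₄ = I₃ · cos²(59°) = 154.5 · 0.2653 = 40.99 mW.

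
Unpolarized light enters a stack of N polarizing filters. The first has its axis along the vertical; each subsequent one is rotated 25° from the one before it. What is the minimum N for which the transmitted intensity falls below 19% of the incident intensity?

First polarizer halves the unpolarized light: factor 1/2.
Each further stage multiplies by cos²(25°) = 0.8214.
After N polarizers: T = 0.5·0.8214^(N−1). Require T < 0.19 ⇒ N−1 > ln(0.19/0.5)/ln(0.8214) = 4.92, so N−1 ≥ 5 and N = 6.
Check: N=6 gives T = 0.187 < 0.19; N=5 gives T = 0.2276.

N = 6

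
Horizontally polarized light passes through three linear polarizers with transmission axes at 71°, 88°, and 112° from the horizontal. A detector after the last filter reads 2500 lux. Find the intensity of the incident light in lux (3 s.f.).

I₀ ≈ 3.09e4 lux

I₁ = I₀ cos²(71° − 0°) = I₀ cos²(71°) = 0.106 I₀.
I₂ = I₁ cos²(88° − 71°) = 0.106 I₀ · cos²(17°) = 0.09693 I₀.
I₃ = I₂ cos²(112° − 88°) = 0.09693 I₀ · cos²(24°) = 0.0809 I₀.
So 2500 lux = 0.0809 I₀, giving I₀ = 2500/0.0809 = 3.09e+04 lux.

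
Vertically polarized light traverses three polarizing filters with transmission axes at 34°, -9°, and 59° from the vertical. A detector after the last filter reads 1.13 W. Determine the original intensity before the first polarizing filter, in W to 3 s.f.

I₁ = I₀ cos²(34° − 0°) = I₀ cos²(34°) = 0.6873 I₀.
I₂ = I₁ cos²(-9° − 34°) = 0.6873 I₀ · cos²(43°) = 0.3676 I₀.
I₃ = I₂ cos²(59° + 9°) = 0.3676 I₀ · cos²(68°) = 0.05159 I₀.
So 1.13 W = 0.05159 I₀, giving I₀ = 1.13/0.05159 = 21.9 W.

I₀ ≈ 21.9 W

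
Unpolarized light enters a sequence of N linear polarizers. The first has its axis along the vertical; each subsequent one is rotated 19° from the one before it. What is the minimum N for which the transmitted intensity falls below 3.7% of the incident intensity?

First polarizer halves the unpolarized light: factor 1/2.
Each further stage multiplies by cos²(19°) = 0.894.
After N polarizers: T = 0.5·0.894^(N−1). Require T < 0.037 ⇒ N−1 > ln(0.037/0.5)/ln(0.894) = 23.24, so N−1 ≥ 24 and N = 25.
Check: N=25 gives T = 0.03397 < 0.037; N=24 gives T = 0.038.

N = 25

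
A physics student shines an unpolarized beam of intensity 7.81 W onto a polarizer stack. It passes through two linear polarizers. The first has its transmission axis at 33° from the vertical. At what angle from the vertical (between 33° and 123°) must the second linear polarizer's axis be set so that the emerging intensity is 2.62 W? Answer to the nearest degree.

θ ≈ 68°

Unpolarized light through the first polarizer → I₁ = ½ I₀, now polarized at 33°.
Target fraction: 2.62 / 7.81 W = 0.3355 of I₀.
Need I₂/I₀ = 0.3355, so cos²(θ − 33°) = 0.3355 / 0.5 = 0.6709.
θ − 33° = arccos(√0.6709) = 35.0°, giving θ ≈ 33 + 35.0 = 68.0°.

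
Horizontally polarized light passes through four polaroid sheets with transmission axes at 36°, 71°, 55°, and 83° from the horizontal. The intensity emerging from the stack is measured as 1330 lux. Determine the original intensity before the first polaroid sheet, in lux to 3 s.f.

I₀ ≈ 4200 lux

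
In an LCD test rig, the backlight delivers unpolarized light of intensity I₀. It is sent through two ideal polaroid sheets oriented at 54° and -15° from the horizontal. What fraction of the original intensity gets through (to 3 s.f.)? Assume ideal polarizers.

Unpolarized light through the first polarizer → I₁ = ½ I₀, now polarized at 54°.
I₂ = I₁ cos²(-15° − 54°) = 0.5 I₀ · cos²(69°) = 0.06421 I₀.
Transmitted fraction = 0.06421.

≈ 0.0642 I₀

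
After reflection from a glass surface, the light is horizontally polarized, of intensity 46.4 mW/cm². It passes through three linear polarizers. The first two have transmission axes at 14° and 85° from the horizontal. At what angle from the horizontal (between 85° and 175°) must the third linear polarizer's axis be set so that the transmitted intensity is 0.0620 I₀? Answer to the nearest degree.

θ ≈ 123°

By Malus's law, I₁ = I₀ cos²(14° − 0°) = I₀ cos²(14°) = 0.9415 I₀.
I₂ = I₁ cos²(85° − 14°) = 0.9415 I₀ · cos²(71°) = 0.09979 I₀.
Need I₃/I₀ = 0.062, so cos²(θ − 85°) = 0.062 / 0.09979 = 0.6213.
θ − 85° = arccos(√0.6213) = 38.0°, giving θ ≈ 85 + 38.0 = 123.0°.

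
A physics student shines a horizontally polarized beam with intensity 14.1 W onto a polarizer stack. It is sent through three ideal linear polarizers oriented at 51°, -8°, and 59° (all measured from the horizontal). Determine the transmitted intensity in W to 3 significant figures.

By Malus's law, I₁ = 14.1 W · cos²(51°) = 5.584 W.
I₂ = I₁ · cos²(59°) = 5.584 · 0.2653 = 1.481 W.
I₃ = I₂ · cos²(67°) = 1.481 · 0.1527 = 0.2262 W.

I ≈ 0.226 W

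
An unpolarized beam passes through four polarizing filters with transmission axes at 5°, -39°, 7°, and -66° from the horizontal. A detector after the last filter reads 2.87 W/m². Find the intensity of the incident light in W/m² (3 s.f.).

I₀ ≈ 269 W/m²

Unpolarized light through the first polarizer → I₁ = ½ I₀, now polarized at 5°.
I₂ = I₁ cos²(-39° − 5°) = 0.5 I₀ · cos²(44°) = 0.2587 I₀.
I₃ = I₂ cos²(7° + 39°) = 0.2587 I₀ · cos²(46°) = 0.1248 I₀.
I₄ = I₃ cos²(-66° − 7°) = 0.1248 I₀ · cos²(73°) = 0.01067 I₀.
So 2.87 W/m² = 0.01067 I₀, giving I₀ = 2.87/0.01067 = 268.9 W/m².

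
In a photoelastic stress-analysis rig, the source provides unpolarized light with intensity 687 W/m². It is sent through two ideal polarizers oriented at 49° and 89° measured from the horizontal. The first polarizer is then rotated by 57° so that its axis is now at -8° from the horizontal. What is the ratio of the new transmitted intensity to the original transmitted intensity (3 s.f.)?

Before rotation:
Unpolarized light through the first polarizer → I₁ = ½ I₀, now polarized at 49°.
I₂ = I₁ cos²(89° − 49°) = 0.5 I₀ · cos²(40°) = 0.2934 I₀.
After rotation:
Unpolarized light through the first polarizer → I₁ = ½ I₀, now polarized at -8°.
Angle between axes 1 and 2: 83°. I₂ = 0.5 I₀ · cos²(83°) = 0.007426 I₀.
Ratio = 0.007426 / 0.2934 = 0.02531.

I_new/I_old ≈ 0.0253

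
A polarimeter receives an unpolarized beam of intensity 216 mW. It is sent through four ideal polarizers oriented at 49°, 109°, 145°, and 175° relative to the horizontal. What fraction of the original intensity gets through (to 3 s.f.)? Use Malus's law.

I/I₀ ≈ 0.0614

Unpolarized light through the first polarizer → I₁ = 216 mW/2 = 108 mW, polarized at 49°.
I₂ = I₁ · cos²(60°) = 108 · 0.25 = 27 mW.
I₃ = I₂ · cos²(36°) = 27 · 0.6545 = 17.67 mW.
I₄ = I₃ · cos²(30°) = 17.67 · 0.75 = 13.25 mW.
Transmitted fraction = 0.06136.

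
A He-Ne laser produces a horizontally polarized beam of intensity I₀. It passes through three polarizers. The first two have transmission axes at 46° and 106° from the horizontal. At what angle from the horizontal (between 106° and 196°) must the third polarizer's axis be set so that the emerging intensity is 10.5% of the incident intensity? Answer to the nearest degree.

θ ≈ 127°

By Malus's law, I₁ = I₀ cos²(46° − 0°) = I₀ cos²(46°) = 0.4826 I₀.
I₂ = I₁ cos²(106° − 46°) = 0.4826 I₀ · cos²(60°) = 0.1206 I₀.
Need I₃/I₀ = 0.105, so cos²(θ − 106°) = 0.105 / 0.1206 = 0.8704.
θ − 106° = arccos(√0.8704) = 21.1°, giving θ ≈ 106 + 21.1 = 127.1°.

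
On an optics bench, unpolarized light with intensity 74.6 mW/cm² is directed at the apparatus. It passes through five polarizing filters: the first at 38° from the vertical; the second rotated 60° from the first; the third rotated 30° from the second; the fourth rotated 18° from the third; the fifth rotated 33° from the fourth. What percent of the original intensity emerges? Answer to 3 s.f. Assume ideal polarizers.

≈ 5.96%

Unpolarized light through the first polarizer → I₁ = 74.6 mW/cm²/2 = 37.3 mW/cm², polarized at 38°.
I₂ = I₁ · cos²(60°) = 37.3 · 0.25 = 9.325 mW/cm².
I₃ = I₂ · cos²(30°) = 9.325 · 0.75 = 6.994 mW/cm².
I₄ = I₃ · cos²(18°) = 6.994 · 0.9045 = 6.326 mW/cm².
I₅ = I₄ · cos²(33°) = 6.326 · 0.7034 = 4.449 mW/cm².
That is 5.964% of the incident intensity.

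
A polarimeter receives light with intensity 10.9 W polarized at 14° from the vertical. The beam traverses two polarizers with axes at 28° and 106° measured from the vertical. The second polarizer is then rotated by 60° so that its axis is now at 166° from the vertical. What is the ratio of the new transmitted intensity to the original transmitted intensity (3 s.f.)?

Before rotation:
By Malus's law, I₁ = I₀ cos²(28° − 14°) = I₀ cos²(14°) = 0.9415 I₀.
I₂ = I₁ cos²(106° − 28°) = 0.9415 I₀ · cos²(78°) = 0.0407 I₀.
After rotation:
I₁ = I₀ cos²(28° − 14°) = I₀ cos²(14°) = 0.9415 I₀.
Angle between axes 1 and 2: 42°. I₂ = 0.9415 I₀ · cos²(42°) = 0.5199 I₀.
Ratio = 0.5199 / 0.0407 = 12.78.

I_new/I_old ≈ 12.8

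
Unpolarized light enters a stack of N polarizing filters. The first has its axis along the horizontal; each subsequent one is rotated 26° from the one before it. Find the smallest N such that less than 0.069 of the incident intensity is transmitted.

N = 11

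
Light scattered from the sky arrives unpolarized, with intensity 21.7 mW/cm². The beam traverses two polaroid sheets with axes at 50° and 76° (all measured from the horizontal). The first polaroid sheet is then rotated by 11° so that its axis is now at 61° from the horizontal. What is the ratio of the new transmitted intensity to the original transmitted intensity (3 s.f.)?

Before rotation:
Unpolarized light through the first polarizer → I₁ = ½ I₀, now polarized at 50°.
I₂ = I₁ cos²(76° − 50°) = 0.5 I₀ · cos²(26°) = 0.4039 I₀.
After rotation:
Unpolarized light through the first polarizer → I₁ = ½ I₀, now polarized at 61°.
I₂ = I₁ cos²(76° − 61°) = 0.5 I₀ · cos²(15°) = 0.4665 I₀.
Ratio = 0.4665 / 0.4039 = 1.155.

I_new/I_old ≈ 1.15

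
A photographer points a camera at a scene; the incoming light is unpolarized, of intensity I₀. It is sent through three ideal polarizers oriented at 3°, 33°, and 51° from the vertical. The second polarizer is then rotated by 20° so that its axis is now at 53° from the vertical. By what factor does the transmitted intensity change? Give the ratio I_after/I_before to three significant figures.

Before rotation:
Unpolarized light through the first polarizer → I₁ = ½ I₀, now polarized at 3°.
I₂ = I₁ cos²(33° − 3°) = 0.5 I₀ · cos²(30°) = 0.375 I₀.
I₃ = I₂ cos²(51° − 33°) = 0.375 I₀ · cos²(18°) = 0.3392 I₀.
After rotation:
Unpolarized light through the first polarizer → I₁ = ½ I₀, now polarized at 3°.
I₂ = I₁ cos²(53° − 3°) = 0.5 I₀ · cos²(50°) = 0.2066 I₀.
I₃ = I₂ cos²(51° − 53°) = 0.2066 I₀ · cos²(2°) = 0.2063 I₀.
Ratio = 0.2063 / 0.3392 = 0.6083.

I_new/I_old ≈ 0.608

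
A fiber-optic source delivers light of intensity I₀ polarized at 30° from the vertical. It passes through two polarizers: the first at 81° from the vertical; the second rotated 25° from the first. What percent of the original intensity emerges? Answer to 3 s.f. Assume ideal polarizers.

≈ 32.5%

By Malus's law, I₁ = I₀ cos²(81° − 30°) = I₀ cos²(51°) = 0.396 I₀.
I₂ = I₁ cos²(25°) = 0.396 · 0.8214 I₀ = 0.3253 I₀.
That is 32.53% of the incident intensity.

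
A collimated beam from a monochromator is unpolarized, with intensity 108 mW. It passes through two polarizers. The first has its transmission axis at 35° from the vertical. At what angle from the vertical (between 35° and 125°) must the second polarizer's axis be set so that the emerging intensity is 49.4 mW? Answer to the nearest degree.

θ ≈ 52°

Unpolarized light through the first polarizer → I₁ = ½ I₀, now polarized at 35°.
Target fraction: 49.4 / 108 mW = 0.4574 of I₀.
Need I₂/I₀ = 0.4574, so cos²(θ − 35°) = 0.4574 / 0.5 = 0.9148.
θ − 35° = arccos(√0.9148) = 17.0°, giving θ ≈ 35 + 17.0 = 52.0°.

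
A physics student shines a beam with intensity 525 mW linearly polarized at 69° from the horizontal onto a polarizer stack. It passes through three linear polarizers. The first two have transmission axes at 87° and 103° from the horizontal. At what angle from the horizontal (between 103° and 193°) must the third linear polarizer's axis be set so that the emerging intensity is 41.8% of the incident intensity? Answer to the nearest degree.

θ ≈ 148°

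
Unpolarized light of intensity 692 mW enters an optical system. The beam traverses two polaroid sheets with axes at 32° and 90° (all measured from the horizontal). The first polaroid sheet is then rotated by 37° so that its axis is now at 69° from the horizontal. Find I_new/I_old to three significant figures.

I_new/I_old ≈ 3.10

Before rotation:
Unpolarized light through the first polarizer → I₁ = ½ I₀, now polarized at 32°.
I₂ = I₁ cos²(90° − 32°) = 0.5 I₀ · cos²(58°) = 0.1404 I₀.
After rotation:
Unpolarized light through the first polarizer → I₁ = ½ I₀, now polarized at 69°.
I₂ = I₁ cos²(90° − 69°) = 0.5 I₀ · cos²(21°) = 0.4358 I₀.
Ratio = 0.4358 / 0.1404 = 3.104.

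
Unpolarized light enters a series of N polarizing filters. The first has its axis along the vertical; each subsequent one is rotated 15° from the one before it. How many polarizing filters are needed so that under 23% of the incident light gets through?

N = 13

First polarizer halves the unpolarized light: factor 1/2.
Each further stage multiplies by cos²(15°) = 0.933.
After N polarizers: T = 0.5·0.933^(N−1). Require T < 0.23 ⇒ N−1 > ln(0.23/0.5)/ln(0.933) = 11.20, so N−1 ≥ 12 and N = 13.
Check: N=13 gives T = 0.2176 < 0.23; N=12 gives T = 0.2332.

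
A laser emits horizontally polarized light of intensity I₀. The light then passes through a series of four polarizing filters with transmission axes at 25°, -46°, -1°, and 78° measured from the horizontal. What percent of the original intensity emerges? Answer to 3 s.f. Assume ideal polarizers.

By Malus's law, I₁ = I₀ cos²(25° − 0°) = I₀ cos²(25°) = 0.8214 I₀.
I₂ = I₁ cos²(-46° − 25°) = 0.8214 I₀ · cos²(71°) = 0.08706 I₀.
I₃ = I₂ cos²(-1° + 46°) = 0.08706 I₀ · cos²(45°) = 0.04353 I₀.
I₄ = I₃ cos²(78° + 1°) = 0.04353 I₀ · cos²(79°) = 0.001585 I₀.
That is 0.1585% of the incident intensity.

≈ 0.158%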